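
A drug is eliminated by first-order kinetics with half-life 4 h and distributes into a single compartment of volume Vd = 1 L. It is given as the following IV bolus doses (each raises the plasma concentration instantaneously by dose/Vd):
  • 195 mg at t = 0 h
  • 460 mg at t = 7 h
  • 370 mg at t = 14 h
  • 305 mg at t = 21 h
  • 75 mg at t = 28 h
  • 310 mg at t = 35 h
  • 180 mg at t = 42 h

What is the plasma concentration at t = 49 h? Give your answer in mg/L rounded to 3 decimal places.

k = ln 2 / 4 = 0.17329 per h
Dose 1 (195 mg at t=0 h): 195·exp(−0.17329·49) = 0.040 mg/L
Dose 2 (460 mg at t=7 h): 460·exp(−0.17329·42) = 0.318 mg/L
Dose 3 (370 mg at t=14 h): 370·exp(−0.17329·35) = 0.859 mg/L
Dose 4 (305 mg at t=21 h): 305·exp(−0.17329·28) = 2.383 mg/L
Dose 5 (75 mg at t=28 h): 75·exp(−0.17329·21) = 1.971 mg/L
Dose 6 (310 mg at t=35 h): 310·exp(−0.17329·14) = 27.400 mg/L
Dose 7 (180 mg at t=42 h): 180·exp(−0.17329·7) = 53.514 mg/L
C(49) = 0.040 + 0.318 + 0.859 + 2.383 + 1.971 + 27.400 + 53.514 = 86.485 mg/L

86.485 mg/L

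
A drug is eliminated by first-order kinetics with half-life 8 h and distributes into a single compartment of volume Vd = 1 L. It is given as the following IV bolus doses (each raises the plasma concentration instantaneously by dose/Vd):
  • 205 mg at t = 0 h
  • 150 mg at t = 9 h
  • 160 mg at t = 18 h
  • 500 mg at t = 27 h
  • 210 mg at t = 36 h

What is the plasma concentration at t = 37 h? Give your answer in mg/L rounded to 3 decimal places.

455.205 mg/L

k = ln 2 / 8 = 0.08664 per h
Dose 1 (205 mg at t=0 h): 205·exp(−0.08664·37) = 8.308 mg/L
Dose 2 (150 mg at t=9 h): 150·exp(−0.08664·28) = 13.258 mg/L
Dose 3 (160 mg at t=18 h): 160·exp(−0.08664·19) = 30.844 mg/L
Dose 4 (500 mg at t=27 h): 500·exp(−0.08664·10) = 210.224 mg/L
Dose 5 (210 mg at t=36 h): 210·exp(−0.08664·1) = 192.571 mg/L
C(37) = 8.308 + 13.258 + 30.844 + 210.224 + 192.571 = 455.205 mg/L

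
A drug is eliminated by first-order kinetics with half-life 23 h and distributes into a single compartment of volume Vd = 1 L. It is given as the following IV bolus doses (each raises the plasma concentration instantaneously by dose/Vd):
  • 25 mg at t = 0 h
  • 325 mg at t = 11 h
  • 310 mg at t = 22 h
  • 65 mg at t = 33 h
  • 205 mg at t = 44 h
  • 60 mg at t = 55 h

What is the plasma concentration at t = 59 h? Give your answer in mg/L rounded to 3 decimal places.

k = ln 2 / 23 = 0.03014 per h
Dose 1 (25 mg at t=0 h): 25·exp(−0.03014·59) = 4.224 mg/L
Dose 2 (325 mg at t=11 h): 325·exp(−0.03014·48) = 76.497 mg/L
Dose 3 (310 mg at t=22 h): 310·exp(−0.03014·37) = 101.647 mg/L
Dose 4 (65 mg at t=33 h): 65·exp(−0.03014·26) = 29.691 mg/L
Dose 5 (205 mg at t=44 h): 205·exp(−0.03014·15) = 130.446 mg/L
Dose 6 (60 mg at t=55 h): 60·exp(−0.03014·4) = 53.186 mg/L
C(59) = 4.224 + 76.497 + 101.647 + 29.691 + 130.446 + 53.186 = 395.691 mg/L

395.691 mg/L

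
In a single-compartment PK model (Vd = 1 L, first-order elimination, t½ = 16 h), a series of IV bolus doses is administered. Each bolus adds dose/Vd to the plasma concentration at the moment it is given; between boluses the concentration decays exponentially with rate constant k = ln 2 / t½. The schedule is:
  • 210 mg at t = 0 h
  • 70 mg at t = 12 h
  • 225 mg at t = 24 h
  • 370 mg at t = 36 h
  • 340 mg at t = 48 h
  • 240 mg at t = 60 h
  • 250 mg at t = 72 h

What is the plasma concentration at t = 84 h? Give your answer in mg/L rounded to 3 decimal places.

376.565 mg/L

k = ln 2 / 16 = 0.04332 per h
Dose 1 (210 mg at t=0 h): 210·exp(−0.04332·84) = 5.518 mg/L
Dose 2 (70 mg at t=12 h): 70·exp(−0.04332·72) = 3.094 mg/L
Dose 3 (225 mg at t=24 h): 225·exp(−0.04332·60) = 16.723 mg/L
Dose 4 (370 mg at t=36 h): 370·exp(−0.04332·48) = 46.250 mg/L
Dose 5 (340 mg at t=48 h): 340·exp(−0.04332·36) = 71.476 mg/L
Dose 6 (240 mg at t=60 h): 240·exp(−0.04332·24) = 84.853 mg/L
Dose 7 (250 mg at t=72 h): 250·exp(−0.04332·12) = 148.651 mg/L
C(84) = 5.518 + 3.094 + 16.723 + 46.250 + 71.476 + 84.853 + 148.651 = 376.565 mg/L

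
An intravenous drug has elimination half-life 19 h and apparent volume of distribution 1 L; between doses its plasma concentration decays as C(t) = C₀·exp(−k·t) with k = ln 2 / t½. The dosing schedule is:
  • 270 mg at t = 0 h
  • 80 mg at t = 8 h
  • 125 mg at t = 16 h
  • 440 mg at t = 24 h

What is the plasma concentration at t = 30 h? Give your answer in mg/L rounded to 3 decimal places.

k = ln 2 / 19 = 0.03648 per h
Dose 1 (270 mg at t=0 h): 270·exp(−0.03648·30) = 90.376 mg/L
Dose 2 (80 mg at t=8 h): 80·exp(−0.03648·22) = 35.853 mg/L
Dose 3 (125 mg at t=16 h): 125·exp(−0.03648·14) = 75.006 mg/L
Dose 4 (440 mg at t=24 h): 440·exp(−0.03648·6) = 353.501 mg/L
C(30) = 90.376 + 35.853 + 75.006 + 353.501 = 554.737 mg/L

554.737 mg/L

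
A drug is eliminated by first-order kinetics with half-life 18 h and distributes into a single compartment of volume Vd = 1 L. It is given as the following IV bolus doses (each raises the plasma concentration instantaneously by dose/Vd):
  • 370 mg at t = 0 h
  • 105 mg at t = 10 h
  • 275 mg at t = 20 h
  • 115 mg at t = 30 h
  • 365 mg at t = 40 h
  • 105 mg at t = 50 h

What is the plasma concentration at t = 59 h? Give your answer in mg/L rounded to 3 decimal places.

k = ln 2 / 18 = 0.03851 per h
Dose 1 (370 mg at t=0 h): 370·exp(−0.03851·59) = 38.150 mg/L
Dose 2 (105 mg at t=10 h): 105·exp(−0.03851·49) = 15.912 mg/L
Dose 3 (275 mg at t=20 h): 275·exp(−0.03851·39) = 61.249 mg/L
Dose 4 (115 mg at t=30 h): 115·exp(−0.03851·29) = 37.645 mg/L
Dose 5 (365 mg at t=40 h): 365·exp(−0.03851·19) = 175.606 mg/L
Dose 6 (105 mg at t=50 h): 105·exp(−0.03851·9) = 74.246 mg/L
C(59) = 38.150 + 15.912 + 61.249 + 37.645 + 175.606 + 74.246 = 402.808 mg/L

402.808 mg/L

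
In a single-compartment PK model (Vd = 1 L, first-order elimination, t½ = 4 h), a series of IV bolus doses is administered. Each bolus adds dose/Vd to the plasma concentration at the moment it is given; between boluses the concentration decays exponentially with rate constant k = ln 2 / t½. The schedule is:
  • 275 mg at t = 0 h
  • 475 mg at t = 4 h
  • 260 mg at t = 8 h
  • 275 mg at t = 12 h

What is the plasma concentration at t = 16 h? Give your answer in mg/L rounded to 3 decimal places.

k = ln 2 / 4 = 0.17329 per h
Dose 1 (275 mg at t=0 h): 275·exp(−0.17329·16) = 17.188 mg/L
Dose 2 (475 mg at t=4 h): 475·exp(−0.17329·12) = 59.375 mg/L
Dose 3 (260 mg at t=8 h): 260·exp(−0.17329·8) = 65.000 mg/L
Dose 4 (275 mg at t=12 h): 275·exp(−0.17329·4) = 137.500 mg/L
C(16) = 17.188 + 59.375 + 65.000 + 137.500 = 279.062 mg/L

279.062 mg/L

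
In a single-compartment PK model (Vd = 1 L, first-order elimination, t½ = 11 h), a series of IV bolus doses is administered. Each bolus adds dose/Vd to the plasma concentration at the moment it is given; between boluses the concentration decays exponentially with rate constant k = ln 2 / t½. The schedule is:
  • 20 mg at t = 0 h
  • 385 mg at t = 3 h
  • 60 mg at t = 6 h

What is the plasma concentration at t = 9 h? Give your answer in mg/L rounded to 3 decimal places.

324.801 mg/L

k = ln 2 / 11 = 0.06301 per h
Dose 1 (20 mg at t=0 h): 20·exp(−0.06301·9) = 11.343 mg/L
Dose 2 (385 mg at t=3 h): 385·exp(−0.06301·6) = 263.793 mg/L
Dose 3 (60 mg at t=6 h): 60·exp(−0.06301·3) = 49.665 mg/L
C(9) = 11.343 + 263.793 + 49.665 = 324.801 mg/L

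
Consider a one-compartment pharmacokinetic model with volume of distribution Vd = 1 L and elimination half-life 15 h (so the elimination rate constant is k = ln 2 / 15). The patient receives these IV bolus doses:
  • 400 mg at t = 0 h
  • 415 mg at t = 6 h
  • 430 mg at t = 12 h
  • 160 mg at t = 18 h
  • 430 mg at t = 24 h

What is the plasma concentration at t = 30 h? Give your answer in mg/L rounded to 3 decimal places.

k = ln 2 / 15 = 0.04621 per h
Dose 1 (400 mg at t=0 h): 400·exp(−0.04621·30) = 100.000 mg/L
Dose 2 (415 mg at t=6 h): 415·exp(−0.04621·24) = 136.899 mg/L
Dose 3 (430 mg at t=12 h): 430·exp(−0.04621·18) = 187.168 mg/L
Dose 4 (160 mg at t=18 h): 160·exp(−0.04621·12) = 91.896 mg/L
Dose 5 (430 mg at t=24 h): 430·exp(−0.04621·6) = 325.879 mg/L
C(30) = 100.000 + 136.899 + 187.168 + 91.896 + 325.879 = 841.842 mg/L

841.842 mg/L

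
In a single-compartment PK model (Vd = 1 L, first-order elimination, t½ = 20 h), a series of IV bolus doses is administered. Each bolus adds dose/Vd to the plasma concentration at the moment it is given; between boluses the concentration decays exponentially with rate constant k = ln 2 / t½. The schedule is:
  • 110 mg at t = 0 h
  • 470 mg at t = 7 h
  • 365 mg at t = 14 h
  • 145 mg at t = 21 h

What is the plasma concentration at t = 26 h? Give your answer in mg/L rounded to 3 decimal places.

650.701 mg/L

k = ln 2 / 20 = 0.03466 per h
Dose 1 (110 mg at t=0 h): 110·exp(−0.03466·26) = 44.674 mg/L
Dose 2 (470 mg at t=7 h): 470·exp(−0.03466·19) = 243.287 mg/L
Dose 3 (365 mg at t=14 h): 365·exp(−0.03466·12) = 240.810 mg/L
Dose 4 (145 mg at t=21 h): 145·exp(−0.03466·5) = 121.930 mg/L
C(26) = 44.674 + 243.287 + 240.810 + 121.930 = 650.701 mg/L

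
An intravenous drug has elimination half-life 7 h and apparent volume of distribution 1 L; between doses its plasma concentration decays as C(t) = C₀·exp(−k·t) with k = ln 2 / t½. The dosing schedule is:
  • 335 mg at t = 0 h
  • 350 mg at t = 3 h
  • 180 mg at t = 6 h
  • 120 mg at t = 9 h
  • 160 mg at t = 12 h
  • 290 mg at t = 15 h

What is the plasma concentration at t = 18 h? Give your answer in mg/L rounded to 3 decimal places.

543.482 mg/L

k = ln 2 / 7 = 0.09902 per h
Dose 1 (335 mg at t=0 h): 335·exp(−0.09902·18) = 56.360 mg/L
Dose 2 (350 mg at t=3 h): 350·exp(−0.09902·15) = 79.251 mg/L
Dose 3 (180 mg at t=6 h): 180·exp(−0.09902·12) = 54.856 mg/L
Dose 4 (120 mg at t=9 h): 120·exp(−0.09902·9) = 49.220 mg/L
Dose 5 (160 mg at t=12 h): 160·exp(−0.09902·6) = 88.327 mg/L
Dose 6 (290 mg at t=15 h): 290·exp(−0.09902·3) = 215.469 mg/L
C(18) = 56.360 + 79.251 + 54.856 + 49.220 + 88.327 + 215.469 = 543.482 mg/L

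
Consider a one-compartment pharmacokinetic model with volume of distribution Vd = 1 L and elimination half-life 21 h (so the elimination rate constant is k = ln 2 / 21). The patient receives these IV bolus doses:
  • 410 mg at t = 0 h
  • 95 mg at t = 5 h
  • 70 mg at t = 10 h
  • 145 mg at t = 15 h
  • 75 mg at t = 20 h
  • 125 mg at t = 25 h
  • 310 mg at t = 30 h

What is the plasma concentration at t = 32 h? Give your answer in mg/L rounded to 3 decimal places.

k = ln 2 / 21 = 0.03301 per h
Dose 1 (410 mg at t=0 h): 410·exp(−0.03301·32) = 142.584 mg/L
Dose 2 (95 mg at t=5 h): 95·exp(−0.03301·27) = 38.966 mg/L
Dose 3 (70 mg at t=10 h): 70·exp(−0.03301·22) = 33.864 mg/L
Dose 4 (145 mg at t=15 h): 145·exp(−0.03301·17) = 82.733 mg/L
Dose 5 (75 mg at t=20 h): 75·exp(−0.03301·12) = 50.471 mg/L
Dose 6 (125 mg at t=25 h): 125·exp(−0.03301·7) = 99.213 mg/L
Dose 7 (310 mg at t=30 h): 310·exp(−0.03301·2) = 290.197 mg/L
C(32) = 142.584 + 38.966 + 33.864 + 82.733 + 50.471 + 99.213 + 290.197 = 738.027 mg/L

738.027 mg/L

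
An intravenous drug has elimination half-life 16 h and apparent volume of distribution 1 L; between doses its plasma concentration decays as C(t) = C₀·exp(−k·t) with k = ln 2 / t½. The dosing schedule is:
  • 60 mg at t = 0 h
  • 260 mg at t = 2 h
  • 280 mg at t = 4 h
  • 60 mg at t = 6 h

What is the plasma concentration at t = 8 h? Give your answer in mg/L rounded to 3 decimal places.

533.385 mg/L

k = ln 2 / 16 = 0.04332 per h
Dose 1 (60 mg at t=0 h): 60·exp(−0.04332·8) = 42.426 mg/L
Dose 2 (260 mg at t=2 h): 260·exp(−0.04332·6) = 200.487 mg/L
Dose 3 (280 mg at t=4 h): 280·exp(−0.04332·4) = 235.451 mg/L
Dose 4 (60 mg at t=6 h): 60·exp(−0.04332·2) = 55.020 mg/L
C(8) = 42.426 + 200.487 + 235.451 + 55.020 = 533.385 mg/L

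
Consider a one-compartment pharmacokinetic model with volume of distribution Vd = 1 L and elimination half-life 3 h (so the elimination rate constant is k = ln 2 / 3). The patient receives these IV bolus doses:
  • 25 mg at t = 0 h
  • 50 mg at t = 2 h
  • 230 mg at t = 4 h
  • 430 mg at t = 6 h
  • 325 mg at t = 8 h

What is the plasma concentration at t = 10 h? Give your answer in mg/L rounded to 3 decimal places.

443.238 mg/L

k = ln 2 / 3 = 0.23105 per h
Dose 1 (25 mg at t=0 h): 25·exp(−0.23105·10) = 2.480 mg/L
Dose 2 (50 mg at t=2 h): 50·exp(−0.23105·8) = 7.875 mg/L
Dose 3 (230 mg at t=4 h): 230·exp(−0.23105·6) = 57.500 mg/L
Dose 4 (430 mg at t=6 h): 430·exp(−0.23105·4) = 170.646 mg/L
Dose 5 (325 mg at t=8 h): 325·exp(−0.23105·2) = 204.737 mg/L
C(10) = 2.480 + 7.875 + 57.500 + 170.646 + 204.737 = 443.238 mg/L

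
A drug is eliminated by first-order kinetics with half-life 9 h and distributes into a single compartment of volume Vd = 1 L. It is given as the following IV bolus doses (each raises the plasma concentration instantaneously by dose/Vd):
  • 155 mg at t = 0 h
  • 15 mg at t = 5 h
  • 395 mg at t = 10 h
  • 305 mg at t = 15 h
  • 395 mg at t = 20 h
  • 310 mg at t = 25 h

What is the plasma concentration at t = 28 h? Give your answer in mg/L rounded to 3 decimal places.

690.667 mg/L

k = ln 2 / 9 = 0.07702 per h
Dose 1 (155 mg at t=0 h): 155·exp(−0.07702·28) = 17.939 mg/L
Dose 2 (15 mg at t=5 h): 15·exp(−0.07702·23) = 2.551 mg/L
Dose 3 (395 mg at t=10 h): 395·exp(−0.07702·18) = 98.750 mg/L
Dose 4 (305 mg at t=15 h): 305·exp(−0.07702·13) = 112.067 mg/L
Dose 5 (395 mg at t=20 h): 395·exp(−0.07702·8) = 213.312 mg/L
Dose 6 (310 mg at t=25 h): 310·exp(−0.07702·3) = 246.047 mg/L
C(28) = 17.939 + 2.551 + 98.750 + 112.067 + 213.312 + 246.047 = 690.667 mg/L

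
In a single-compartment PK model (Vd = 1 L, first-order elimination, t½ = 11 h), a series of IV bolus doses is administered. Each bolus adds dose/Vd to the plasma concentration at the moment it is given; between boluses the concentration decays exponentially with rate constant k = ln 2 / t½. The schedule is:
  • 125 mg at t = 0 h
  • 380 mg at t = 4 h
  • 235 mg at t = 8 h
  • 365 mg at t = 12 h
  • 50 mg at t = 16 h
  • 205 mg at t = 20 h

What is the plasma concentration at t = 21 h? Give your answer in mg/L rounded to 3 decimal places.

703.033 mg/L

k = ln 2 / 11 = 0.06301 per h
Dose 1 (125 mg at t=0 h): 125·exp(−0.06301·21) = 33.283 mg/L
Dose 2 (380 mg at t=4 h): 380·exp(−0.06301·17) = 130.183 mg/L
Dose 3 (235 mg at t=8 h): 235·exp(−0.06301·13) = 103.587 mg/L
Dose 4 (365 mg at t=12 h): 365·exp(−0.06301·9) = 207.012 mg/L
Dose 5 (50 mg at t=16 h): 50·exp(−0.06301·5) = 36.487 mg/L
Dose 6 (205 mg at t=20 h): 205·exp(−0.06301·1) = 192.481 mg/L
C(21) = 33.283 + 130.183 + 103.587 + 207.012 + 36.487 + 192.481 = 703.033 mg/L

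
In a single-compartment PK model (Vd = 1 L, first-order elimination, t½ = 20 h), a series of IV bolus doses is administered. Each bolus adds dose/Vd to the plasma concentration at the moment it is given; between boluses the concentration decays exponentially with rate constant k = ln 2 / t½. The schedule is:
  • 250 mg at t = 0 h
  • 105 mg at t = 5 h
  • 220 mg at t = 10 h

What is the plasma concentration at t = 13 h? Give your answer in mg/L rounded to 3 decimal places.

k = ln 2 / 20 = 0.03466 per h
Dose 1 (250 mg at t=0 h): 250·exp(−0.03466·13) = 159.320 mg/L
Dose 2 (105 mg at t=5 h): 105·exp(−0.03466·8) = 79.575 mg/L
Dose 3 (220 mg at t=10 h): 220·exp(−0.03466·3) = 198.275 mg/L
C(13) = 159.320 + 79.575 + 198.275 = 437.170 mg/L

437.170 mg/L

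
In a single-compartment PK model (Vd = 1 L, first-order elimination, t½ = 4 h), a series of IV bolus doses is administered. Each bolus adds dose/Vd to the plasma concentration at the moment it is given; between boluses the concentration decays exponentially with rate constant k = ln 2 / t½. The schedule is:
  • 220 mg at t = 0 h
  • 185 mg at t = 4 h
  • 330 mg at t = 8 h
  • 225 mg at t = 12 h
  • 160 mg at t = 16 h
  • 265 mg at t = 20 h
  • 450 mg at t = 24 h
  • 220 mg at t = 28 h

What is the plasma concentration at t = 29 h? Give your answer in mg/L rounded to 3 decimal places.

k = ln 2 / 4 = 0.17329 per h
Dose 1 (220 mg at t=0 h): 220·exp(−0.17329·29) = 1.445 mg/L
Dose 2 (185 mg at t=4 h): 185·exp(−0.17329·25) = 2.431 mg/L
Dose 3 (330 mg at t=8 h): 330·exp(−0.17329·21) = 8.672 mg/L
Dose 4 (225 mg at t=12 h): 225·exp(−0.17329·17) = 11.825 mg/L
Dose 5 (160 mg at t=16 h): 160·exp(−0.17329·13) = 16.818 mg/L
Dose 6 (265 mg at t=20 h): 265·exp(−0.17329·9) = 55.709 mg/L
Dose 7 (450 mg at t=24 h): 450·exp(−0.17329·5) = 189.202 mg/L
Dose 8 (220 mg at t=28 h): 220·exp(−0.17329·1) = 184.997 mg/L
C(29) = 1.445 + 2.431 + 8.672 + 11.825 + 16.818 + 55.709 + 189.202 + 184.997 = 471.099 mg/L

471.099 mg/L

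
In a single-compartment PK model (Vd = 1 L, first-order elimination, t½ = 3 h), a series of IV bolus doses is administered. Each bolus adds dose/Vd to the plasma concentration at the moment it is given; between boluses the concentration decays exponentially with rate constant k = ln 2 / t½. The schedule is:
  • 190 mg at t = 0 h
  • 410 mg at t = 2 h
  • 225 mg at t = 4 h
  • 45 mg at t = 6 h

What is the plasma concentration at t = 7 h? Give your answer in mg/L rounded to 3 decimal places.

k = ln 2 / 3 = 0.23105 per h
Dose 1 (190 mg at t=0 h): 190·exp(−0.23105·7) = 37.701 mg/L
Dose 2 (410 mg at t=2 h): 410·exp(−0.23105·5) = 129.142 mg/L
Dose 3 (225 mg at t=4 h): 225·exp(−0.23105·3) = 112.500 mg/L
Dose 4 (45 mg at t=6 h): 45·exp(−0.23105·1) = 35.717 mg/L
C(7) = 37.701 + 129.142 + 112.500 + 35.717 = 315.059 mg/L

315.059 mg/L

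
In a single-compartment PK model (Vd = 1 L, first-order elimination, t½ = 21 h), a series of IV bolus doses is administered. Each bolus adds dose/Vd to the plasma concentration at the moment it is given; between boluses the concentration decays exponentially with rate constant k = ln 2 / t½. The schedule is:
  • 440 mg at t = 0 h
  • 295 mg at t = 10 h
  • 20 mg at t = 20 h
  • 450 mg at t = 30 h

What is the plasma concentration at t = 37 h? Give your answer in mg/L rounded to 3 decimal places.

k = ln 2 / 21 = 0.03301 per h
Dose 1 (440 mg at t=0 h): 440·exp(−0.03301·37) = 129.738 mg/L
Dose 2 (295 mg at t=10 h): 295·exp(−0.03301·27) = 120.999 mg/L
Dose 3 (20 mg at t=20 h): 20·exp(−0.03301·17) = 11.411 mg/L
Dose 4 (450 mg at t=30 h): 450·exp(−0.03301·7) = 357.165 mg/L
C(37) = 129.738 + 120.999 + 11.411 + 357.165 = 619.314 mg/L

619.314 mg/L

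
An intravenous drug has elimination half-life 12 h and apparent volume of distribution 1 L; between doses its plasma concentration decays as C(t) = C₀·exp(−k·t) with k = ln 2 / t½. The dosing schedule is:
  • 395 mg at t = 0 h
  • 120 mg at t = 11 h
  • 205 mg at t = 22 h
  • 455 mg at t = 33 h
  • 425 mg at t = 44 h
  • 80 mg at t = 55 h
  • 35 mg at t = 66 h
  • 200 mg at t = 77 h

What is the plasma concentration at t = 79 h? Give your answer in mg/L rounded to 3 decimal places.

317.001 mg/L

k = ln 2 / 12 = 0.05776 per h
Dose 1 (395 mg at t=0 h): 395·exp(−0.05776·79) = 4.119 mg/L
Dose 2 (120 mg at t=11 h): 120·exp(−0.05776·68) = 2.362 mg/L
Dose 3 (205 mg at t=22 h): 205·exp(−0.05776·57) = 7.618 mg/L
Dose 4 (455 mg at t=33 h): 455·exp(−0.05776·46) = 31.920 mg/L
Dose 5 (425 mg at t=44 h): 425·exp(−0.05776·35) = 56.284 mg/L
Dose 6 (80 mg at t=55 h): 80·exp(−0.05776·24) = 20.000 mg/L
Dose 7 (35 mg at t=66 h): 35·exp(−0.05776·13) = 16.518 mg/L
Dose 8 (200 mg at t=77 h): 200·exp(−0.05776·2) = 178.180 mg/L
C(79) = 4.119 + 2.362 + 7.618 + 31.920 + 56.284 + 20.000 + 16.518 + 178.180 = 317.001 mg/L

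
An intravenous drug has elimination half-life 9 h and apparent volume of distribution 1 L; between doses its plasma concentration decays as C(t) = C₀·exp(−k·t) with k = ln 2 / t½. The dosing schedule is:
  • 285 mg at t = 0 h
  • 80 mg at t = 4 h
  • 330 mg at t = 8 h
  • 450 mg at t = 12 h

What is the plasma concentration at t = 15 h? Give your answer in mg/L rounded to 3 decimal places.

673.702 mg/L

k = ln 2 / 9 = 0.07702 per h
Dose 1 (285 mg at t=0 h): 285·exp(−0.07702·15) = 89.769 mg/L
Dose 2 (80 mg at t=4 h): 80·exp(−0.07702·11) = 34.290 mg/L
Dose 3 (330 mg at t=8 h): 330·exp(−0.07702·7) = 192.477 mg/L
Dose 4 (450 mg at t=12 h): 450·exp(−0.07702·3) = 357.165 mg/L
C(15) = 89.769 + 34.290 + 192.477 + 357.165 = 673.702 mg/L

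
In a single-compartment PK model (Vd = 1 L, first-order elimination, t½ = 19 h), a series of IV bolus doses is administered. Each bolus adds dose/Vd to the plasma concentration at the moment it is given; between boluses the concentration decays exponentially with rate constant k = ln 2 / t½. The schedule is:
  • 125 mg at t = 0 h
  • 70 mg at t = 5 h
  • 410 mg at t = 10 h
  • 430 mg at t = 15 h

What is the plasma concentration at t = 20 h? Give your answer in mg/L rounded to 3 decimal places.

743.736 mg/L

k = ln 2 / 19 = 0.03648 per h
Dose 1 (125 mg at t=0 h): 125·exp(−0.03648·20) = 60.261 mg/L
Dose 2 (70 mg at t=5 h): 70·exp(−0.03648·15) = 40.499 mg/L
Dose 3 (410 mg at t=10 h): 410·exp(−0.03648·10) = 284.673 mg/L
Dose 4 (430 mg at t=15 h): 430·exp(−0.03648·5) = 358.303 mg/L
C(20) = 60.261 + 40.499 + 284.673 + 358.303 = 743.736 mg/L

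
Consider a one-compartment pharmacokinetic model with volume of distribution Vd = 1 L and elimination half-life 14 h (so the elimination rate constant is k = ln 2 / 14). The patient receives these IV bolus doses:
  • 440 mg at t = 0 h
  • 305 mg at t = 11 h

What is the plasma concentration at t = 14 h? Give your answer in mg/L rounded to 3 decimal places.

k = ln 2 / 14 = 0.04951 per h
Dose 1 (440 mg at t=0 h): 440·exp(−0.04951·14) = 220.000 mg/L
Dose 2 (305 mg at t=11 h): 305·exp(−0.04951·3) = 262.902 mg/L
C(14) = 220.000 + 262.902 = 482.902 mg/L

482.902 mg/L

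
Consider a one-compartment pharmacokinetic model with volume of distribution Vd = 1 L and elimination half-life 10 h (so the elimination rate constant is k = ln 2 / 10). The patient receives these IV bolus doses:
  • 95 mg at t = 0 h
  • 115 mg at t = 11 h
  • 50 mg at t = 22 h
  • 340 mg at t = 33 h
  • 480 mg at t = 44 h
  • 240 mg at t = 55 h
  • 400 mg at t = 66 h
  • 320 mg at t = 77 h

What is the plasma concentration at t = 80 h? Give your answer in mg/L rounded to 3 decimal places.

508.816 mg/L

k = ln 2 / 10 = 0.06931 per h
Dose 1 (95 mg at t=0 h): 95·exp(−0.06931·80) = 0.371 mg/L
Dose 2 (115 mg at t=11 h): 115·exp(−0.06931·69) = 0.963 mg/L
Dose 3 (50 mg at t=22 h): 50·exp(−0.06931·58) = 0.897 mg/L
Dose 4 (340 mg at t=33 h): 340·exp(−0.06931·47) = 13.081 mg/L
Dose 5 (480 mg at t=44 h): 480·exp(−0.06931·36) = 39.585 mg/L
Dose 6 (240 mg at t=55 h): 240·exp(−0.06931·25) = 42.426 mg/L
Dose 7 (400 mg at t=66 h): 400·exp(−0.06931·14) = 151.572 mg/L
Dose 8 (320 mg at t=77 h): 320·exp(−0.06931·3) = 259.921 mg/L
C(80) = 0.371 + 0.963 + 0.897 + 13.081 + 39.585 + 42.426 + 151.572 + 259.921 = 508.816 mg/L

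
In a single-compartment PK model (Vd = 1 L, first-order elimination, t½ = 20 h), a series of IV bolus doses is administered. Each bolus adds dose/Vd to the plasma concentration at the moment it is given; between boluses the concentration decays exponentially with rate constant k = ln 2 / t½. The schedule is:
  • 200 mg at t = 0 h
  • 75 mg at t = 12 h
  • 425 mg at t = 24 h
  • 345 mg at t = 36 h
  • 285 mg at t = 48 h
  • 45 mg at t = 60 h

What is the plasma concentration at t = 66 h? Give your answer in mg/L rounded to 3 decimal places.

k = ln 2 / 20 = 0.03466 per h
Dose 1 (200 mg at t=0 h): 200·exp(−0.03466·66) = 20.306 mg/L
Dose 2 (75 mg at t=12 h): 75·exp(−0.03466·54) = 11.542 mg/L
Dose 3 (425 mg at t=24 h): 425·exp(−0.03466·42) = 99.135 mg/L
Dose 4 (345 mg at t=36 h): 345·exp(−0.03466·30) = 121.976 mg/L
Dose 5 (285 mg at t=48 h): 285·exp(−0.03466·18) = 152.728 mg/L
Dose 6 (45 mg at t=60 h): 45·exp(−0.03466·6) = 36.551 mg/L
C(66) = 20.306 + 11.542 + 99.135 + 121.976 + 152.728 + 36.551 = 442.238 mg/L

442.238 mg/L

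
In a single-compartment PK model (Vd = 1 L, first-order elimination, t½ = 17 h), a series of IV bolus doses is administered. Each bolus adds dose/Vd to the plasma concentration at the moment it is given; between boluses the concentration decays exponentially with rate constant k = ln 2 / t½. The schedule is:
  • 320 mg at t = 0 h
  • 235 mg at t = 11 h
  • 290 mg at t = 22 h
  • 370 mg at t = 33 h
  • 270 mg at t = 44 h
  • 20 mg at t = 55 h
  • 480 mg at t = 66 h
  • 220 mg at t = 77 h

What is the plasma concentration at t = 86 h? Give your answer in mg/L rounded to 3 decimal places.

k = ln 2 / 17 = 0.04077 per h
Dose 1 (320 mg at t=0 h): 320·exp(−0.04077·86) = 9.600 mg/L
Dose 2 (235 mg at t=11 h): 235·exp(−0.04077·75) = 11.041 mg/L
Dose 3 (290 mg at t=22 h): 290·exp(−0.04077·64) = 21.336 mg/L
Dose 4 (370 mg at t=33 h): 370·exp(−0.04077·53) = 42.628 mg/L
Dose 5 (270 mg at t=44 h): 270·exp(−0.04077·42) = 48.713 mg/L
Dose 6 (20 mg at t=55 h): 20·exp(−0.04077·31) = 5.651 mg/L
Dose 7 (480 mg at t=66 h): 480·exp(−0.04077·20) = 212.368 mg/L
Dose 8 (220 mg at t=77 h): 220·exp(−0.04077·9) = 152.424 mg/L
C(86) = 9.600 + 11.041 + 21.336 + 42.628 + 48.713 + 5.651 + 212.368 + 152.424 = 503.760 mg/L

503.760 mg/L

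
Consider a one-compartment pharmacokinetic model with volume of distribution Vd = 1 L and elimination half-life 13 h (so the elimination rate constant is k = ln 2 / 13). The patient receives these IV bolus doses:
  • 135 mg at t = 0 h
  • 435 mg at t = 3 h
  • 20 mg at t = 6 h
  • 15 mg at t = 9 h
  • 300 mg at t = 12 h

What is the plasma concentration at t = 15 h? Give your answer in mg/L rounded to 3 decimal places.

569.009 mg/L

k = ln 2 / 13 = 0.05332 per h
Dose 1 (135 mg at t=0 h): 135·exp(−0.05332·15) = 60.672 mg/L
Dose 2 (435 mg at t=3 h): 435·exp(−0.05332·12) = 229.412 mg/L
Dose 3 (20 mg at t=6 h): 20·exp(−0.05332·9) = 12.377 mg/L
Dose 4 (15 mg at t=9 h): 15·exp(−0.05332·6) = 10.893 mg/L
Dose 5 (300 mg at t=12 h): 300·exp(−0.05332·3) = 255.654 mg/L
C(15) = 60.672 + 229.412 + 12.377 + 10.893 + 255.654 = 569.009 mg/L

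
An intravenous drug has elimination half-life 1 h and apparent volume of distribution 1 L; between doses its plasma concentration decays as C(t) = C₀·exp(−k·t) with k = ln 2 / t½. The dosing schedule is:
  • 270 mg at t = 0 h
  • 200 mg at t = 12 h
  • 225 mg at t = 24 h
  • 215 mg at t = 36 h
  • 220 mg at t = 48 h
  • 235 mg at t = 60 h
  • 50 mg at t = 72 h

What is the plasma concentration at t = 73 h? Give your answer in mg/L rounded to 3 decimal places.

25.029 mg/L

k = ln 2 / 1 = 0.69315 per h
Dose 1 (270 mg at t=0 h): 270·exp(−0.69315·73) = 0.000 mg/L
Dose 2 (200 mg at t=12 h): 200·exp(−0.69315·61) = 0.000 mg/L
Dose 3 (225 mg at t=24 h): 225·exp(−0.69315·49) = 0.000 mg/L
Dose 4 (215 mg at t=36 h): 215·exp(−0.69315·37) = 0.000 mg/L
Dose 5 (220 mg at t=48 h): 220·exp(−0.69315·25) = 0.000 mg/L
Dose 6 (235 mg at t=60 h): 235·exp(−0.69315·13) = 0.029 mg/L
Dose 7 (50 mg at t=72 h): 50·exp(−0.69315·1) = 25.000 mg/L
C(73) = 0.000 + 0.000 + 0.000 + 0.000 + 0.000 + 0.029 + 25.000 = 25.029 mg/L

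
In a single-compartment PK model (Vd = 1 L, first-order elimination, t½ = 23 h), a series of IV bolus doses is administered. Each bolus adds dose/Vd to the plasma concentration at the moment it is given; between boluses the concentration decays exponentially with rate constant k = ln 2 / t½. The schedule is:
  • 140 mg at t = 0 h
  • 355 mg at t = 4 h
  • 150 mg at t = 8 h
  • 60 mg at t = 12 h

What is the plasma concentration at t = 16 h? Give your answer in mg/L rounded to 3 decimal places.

504.760 mg/L

k = ln 2 / 23 = 0.03014 per h
Dose 1 (140 mg at t=0 h): 140·exp(−0.03014·16) = 86.440 mg/L
Dose 2 (355 mg at t=4 h): 355·exp(−0.03014·12) = 247.269 mg/L
Dose 3 (150 mg at t=8 h): 150·exp(−0.03014·8) = 117.865 mg/L
Dose 4 (60 mg at t=12 h): 60·exp(−0.03014·4) = 53.186 mg/L
C(16) = 86.440 + 247.269 + 117.865 + 53.186 = 504.760 mg/L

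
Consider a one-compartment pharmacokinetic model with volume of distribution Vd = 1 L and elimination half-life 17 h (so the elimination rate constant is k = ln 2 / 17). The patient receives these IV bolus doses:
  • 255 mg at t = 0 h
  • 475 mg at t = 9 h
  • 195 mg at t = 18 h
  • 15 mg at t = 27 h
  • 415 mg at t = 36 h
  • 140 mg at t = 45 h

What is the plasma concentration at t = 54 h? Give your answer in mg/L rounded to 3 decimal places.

k = ln 2 / 17 = 0.04077 per h
Dose 1 (255 mg at t=0 h): 255·exp(−0.04077·54) = 28.205 mg/L
Dose 2 (475 mg at t=9 h): 475·exp(−0.04077·45) = 75.831 mg/L
Dose 3 (195 mg at t=18 h): 195·exp(−0.04077·36) = 44.932 mg/L
Dose 4 (15 mg at t=27 h): 15·exp(−0.04077·27) = 4.989 mg/L
Dose 5 (415 mg at t=36 h): 415·exp(−0.04077·18) = 199.210 mg/L
Dose 6 (140 mg at t=45 h): 140·exp(−0.04077·9) = 96.997 mg/L
C(54) = 28.205 + 75.831 + 44.932 + 4.989 + 199.210 + 96.997 = 450.164 mg/L

450.164 mg/L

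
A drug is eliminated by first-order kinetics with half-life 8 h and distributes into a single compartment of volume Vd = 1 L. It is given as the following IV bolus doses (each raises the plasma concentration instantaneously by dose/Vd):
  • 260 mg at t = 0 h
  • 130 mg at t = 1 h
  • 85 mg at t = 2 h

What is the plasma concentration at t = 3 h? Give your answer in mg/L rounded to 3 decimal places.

387.749 mg/L

k = ln 2 / 8 = 0.08664 per h
Dose 1 (260 mg at t=0 h): 260·exp(−0.08664·3) = 200.487 mg/L
Dose 2 (130 mg at t=1 h): 130·exp(−0.08664·2) = 109.317 mg/L
Dose 3 (85 mg at t=2 h): 85·exp(−0.08664·1) = 77.945 mg/L
C(3) = 200.487 + 109.317 + 77.945 = 387.749 mg/L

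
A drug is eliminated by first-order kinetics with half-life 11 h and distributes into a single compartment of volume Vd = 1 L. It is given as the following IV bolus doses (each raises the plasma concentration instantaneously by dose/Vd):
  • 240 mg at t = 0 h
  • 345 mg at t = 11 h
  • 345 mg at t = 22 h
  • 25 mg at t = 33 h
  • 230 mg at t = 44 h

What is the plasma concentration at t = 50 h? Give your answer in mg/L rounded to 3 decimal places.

k = ln 2 / 11 = 0.06301 per h
Dose 1 (240 mg at t=0 h): 240·exp(−0.06301·50) = 10.278 mg/L
Dose 2 (345 mg at t=11 h): 345·exp(−0.06301·39) = 29.548 mg/L
Dose 3 (345 mg at t=22 h): 345·exp(−0.06301·28) = 59.096 mg/L
Dose 4 (25 mg at t=33 h): 25·exp(−0.06301·17) = 8.565 mg/L
Dose 5 (230 mg at t=44 h): 230·exp(−0.06301·6) = 157.590 mg/L
C(50) = 10.278 + 29.548 + 59.096 + 8.565 + 157.590 = 265.077 mg/L

265.077 mg/L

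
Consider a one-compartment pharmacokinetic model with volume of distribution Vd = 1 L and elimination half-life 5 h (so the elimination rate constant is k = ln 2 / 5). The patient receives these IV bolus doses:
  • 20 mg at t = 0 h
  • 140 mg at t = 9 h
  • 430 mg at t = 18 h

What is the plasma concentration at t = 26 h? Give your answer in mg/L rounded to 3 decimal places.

k = ln 2 / 5 = 0.13863 per h
Dose 1 (20 mg at t=0 h): 20·exp(−0.13863·26) = 0.544 mg/L
Dose 2 (140 mg at t=9 h): 140·exp(−0.13863·17) = 13.263 mg/L
Dose 3 (430 mg at t=18 h): 430·exp(−0.13863·8) = 141.847 mg/L
C(26) = 0.544 + 13.263 + 141.847 = 155.654 mg/L

155.654 mg/L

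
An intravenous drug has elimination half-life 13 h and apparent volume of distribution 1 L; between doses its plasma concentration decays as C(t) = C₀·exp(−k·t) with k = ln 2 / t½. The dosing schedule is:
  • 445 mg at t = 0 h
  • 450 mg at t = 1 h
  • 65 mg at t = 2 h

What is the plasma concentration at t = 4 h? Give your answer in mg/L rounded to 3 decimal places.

k = ln 2 / 13 = 0.05332 per h
Dose 1 (445 mg at t=0 h): 445·exp(−0.05332·4) = 359.530 mg/L
Dose 2 (450 mg at t=1 h): 450·exp(−0.05332·3) = 383.481 mg/L
Dose 3 (65 mg at t=2 h): 65·exp(−0.05332·2) = 58.425 mg/L
C(4) = 359.530 + 383.481 + 58.425 = 801.437 mg/L

801.437 mg/L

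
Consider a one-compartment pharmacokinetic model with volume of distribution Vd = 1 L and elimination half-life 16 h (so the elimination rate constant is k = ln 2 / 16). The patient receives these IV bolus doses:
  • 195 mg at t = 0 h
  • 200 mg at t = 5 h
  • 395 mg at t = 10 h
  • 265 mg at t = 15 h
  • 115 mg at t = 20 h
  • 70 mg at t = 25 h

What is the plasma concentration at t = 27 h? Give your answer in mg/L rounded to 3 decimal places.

633.455 mg/L

k = ln 2 / 16 = 0.04332 per h
Dose 1 (195 mg at t=0 h): 195·exp(−0.04332·27) = 60.541 mg/L
Dose 2 (200 mg at t=5 h): 200·exp(−0.04332·22) = 77.111 mg/L
Dose 3 (395 mg at t=10 h): 395·exp(−0.04332·17) = 189.127 mg/L
Dose 4 (265 mg at t=15 h): 265·exp(−0.04332·12) = 157.570 mg/L
Dose 5 (115 mg at t=20 h): 115·exp(−0.04332·7) = 84.918 mg/L
Dose 6 (70 mg at t=25 h): 70·exp(−0.04332·2) = 64.190 mg/L
C(27) = 60.541 + 77.111 + 189.127 + 157.570 + 84.918 + 64.190 = 633.455 mg/L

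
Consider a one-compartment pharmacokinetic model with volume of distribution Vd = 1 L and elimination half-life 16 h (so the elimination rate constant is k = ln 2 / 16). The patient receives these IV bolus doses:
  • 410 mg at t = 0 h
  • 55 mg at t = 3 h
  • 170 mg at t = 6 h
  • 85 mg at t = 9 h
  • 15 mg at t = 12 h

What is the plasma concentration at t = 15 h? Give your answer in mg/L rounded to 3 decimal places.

k = ln 2 / 16 = 0.04332 per h
Dose 1 (410 mg at t=0 h): 410·exp(−0.04332·15) = 214.076 mg/L
Dose 2 (55 mg at t=3 h): 55·exp(−0.04332·12) = 32.703 mg/L
Dose 3 (170 mg at t=6 h): 170·exp(−0.04332·9) = 115.112 mg/L
Dose 4 (85 mg at t=9 h): 85·exp(−0.04332·6) = 65.544 mg/L
Dose 5 (15 mg at t=12 h): 15·exp(−0.04332·3) = 13.172 mg/L
C(15) = 214.076 + 32.703 + 115.112 + 65.544 + 13.172 = 440.607 mg/L

440.607 mg/L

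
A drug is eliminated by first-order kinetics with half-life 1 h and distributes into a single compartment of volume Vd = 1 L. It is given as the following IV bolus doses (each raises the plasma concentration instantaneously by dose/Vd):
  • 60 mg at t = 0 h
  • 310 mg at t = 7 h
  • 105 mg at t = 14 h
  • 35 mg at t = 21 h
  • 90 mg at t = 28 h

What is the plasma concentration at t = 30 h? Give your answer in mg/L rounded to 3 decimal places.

k = ln 2 / 1 = 0.69315 per h
Dose 1 (60 mg at t=0 h): 60·exp(−0.69315·30) = 0.000 mg/L
Dose 2 (310 mg at t=7 h): 310·exp(−0.69315·23) = 0.000 mg/L
Dose 3 (105 mg at t=14 h): 105·exp(−0.69315·16) = 0.002 mg/L
Dose 4 (35 mg at t=21 h): 35·exp(−0.69315·9) = 0.068 mg/L
Dose 5 (90 mg at t=28 h): 90·exp(−0.69315·2) = 22.500 mg/L
C(30) = 0.000 + 0.000 + 0.002 + 0.068 + 22.500 = 22.570 mg/L

22.570 mg/L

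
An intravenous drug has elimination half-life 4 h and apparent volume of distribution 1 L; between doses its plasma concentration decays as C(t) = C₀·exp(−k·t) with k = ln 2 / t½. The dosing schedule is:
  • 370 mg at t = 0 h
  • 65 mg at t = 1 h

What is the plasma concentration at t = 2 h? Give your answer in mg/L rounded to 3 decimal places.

k = ln 2 / 4 = 0.17329 per h
Dose 1 (370 mg at t=0 h): 370·exp(−0.17329·2) = 261.630 mg/L
Dose 2 (65 mg at t=1 h): 65·exp(−0.17329·1) = 54.658 mg/L
C(2) = 261.630 + 54.658 = 316.288 mg/L

316.288 mg/L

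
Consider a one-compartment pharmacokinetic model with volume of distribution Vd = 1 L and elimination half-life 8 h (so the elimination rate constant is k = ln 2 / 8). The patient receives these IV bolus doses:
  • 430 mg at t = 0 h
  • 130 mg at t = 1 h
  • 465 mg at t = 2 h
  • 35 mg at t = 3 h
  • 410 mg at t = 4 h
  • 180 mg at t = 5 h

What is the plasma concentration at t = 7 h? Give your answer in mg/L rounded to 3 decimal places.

k = ln 2 / 8 = 0.08664 per h
Dose 1 (430 mg at t=0 h): 430·exp(−0.08664·7) = 234.459 mg/L
Dose 2 (130 mg at t=1 h): 130·exp(−0.08664·6) = 77.298 mg/L
Dose 3 (465 mg at t=2 h): 465·exp(−0.08664·5) = 301.515 mg/L
Dose 4 (35 mg at t=3 h): 35·exp(−0.08664·4) = 24.749 mg/L
Dose 5 (410 mg at t=4 h): 410·exp(−0.08664·3) = 316.153 mg/L
Dose 6 (180 mg at t=5 h): 180·exp(−0.08664·2) = 151.361 mg/L
C(7) = 234.459 + 77.298 + 301.515 + 24.749 + 316.153 + 151.361 = 1105.536 mg/L

1105.536 mg/L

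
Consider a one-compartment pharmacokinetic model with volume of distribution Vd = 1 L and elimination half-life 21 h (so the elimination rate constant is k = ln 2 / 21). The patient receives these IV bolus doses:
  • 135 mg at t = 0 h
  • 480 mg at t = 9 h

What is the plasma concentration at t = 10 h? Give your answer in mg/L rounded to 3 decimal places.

561.463 mg/L

k = ln 2 / 21 = 0.03301 per h
Dose 1 (135 mg at t=0 h): 135·exp(−0.03301·10) = 97.048 mg/L
Dose 2 (480 mg at t=9 h): 480·exp(−0.03301·1) = 464.415 mg/L
C(10) = 97.048 + 464.415 = 561.463 mg/L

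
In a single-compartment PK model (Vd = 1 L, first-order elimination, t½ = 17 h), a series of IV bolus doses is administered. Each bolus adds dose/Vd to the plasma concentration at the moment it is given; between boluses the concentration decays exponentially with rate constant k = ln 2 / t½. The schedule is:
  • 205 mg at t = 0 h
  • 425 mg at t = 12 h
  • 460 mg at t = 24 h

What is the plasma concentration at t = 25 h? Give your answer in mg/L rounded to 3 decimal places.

k = ln 2 / 17 = 0.04077 per h
Dose 1 (205 mg at t=0 h): 205·exp(−0.04077·25) = 73.971 mg/L
Dose 2 (425 mg at t=12 h): 425·exp(−0.04077·13) = 250.144 mg/L
Dose 3 (460 mg at t=24 h): 460·exp(−0.04077·1) = 441.621 mg/L
C(25) = 73.971 + 250.144 + 441.621 = 765.736 mg/L

765.736 mg/L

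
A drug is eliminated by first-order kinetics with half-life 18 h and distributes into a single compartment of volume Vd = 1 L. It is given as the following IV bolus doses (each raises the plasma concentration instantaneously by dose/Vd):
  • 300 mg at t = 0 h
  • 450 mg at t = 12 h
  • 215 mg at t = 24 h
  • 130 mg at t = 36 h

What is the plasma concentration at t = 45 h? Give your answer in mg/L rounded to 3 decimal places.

k = ln 2 / 18 = 0.03851 per h
Dose 1 (300 mg at t=0 h): 300·exp(−0.03851·45) = 53.033 mg/L
Dose 2 (450 mg at t=12 h): 450·exp(−0.03851·33) = 126.277 mg/L
Dose 3 (215 mg at t=24 h): 215·exp(−0.03851·21) = 95.772 mg/L
Dose 4 (130 mg at t=36 h): 130·exp(−0.03851·9) = 91.924 mg/L
C(45) = 53.033 + 126.277 + 95.772 + 91.924 = 367.005 mg/L

367.005 mg/L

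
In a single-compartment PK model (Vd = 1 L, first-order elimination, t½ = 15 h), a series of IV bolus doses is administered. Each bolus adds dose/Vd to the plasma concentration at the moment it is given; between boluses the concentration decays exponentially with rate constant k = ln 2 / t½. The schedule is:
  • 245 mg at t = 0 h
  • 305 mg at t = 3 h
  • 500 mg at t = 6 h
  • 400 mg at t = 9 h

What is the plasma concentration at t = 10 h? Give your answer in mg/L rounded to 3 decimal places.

k = ln 2 / 15 = 0.04621 per h
Dose 1 (245 mg at t=0 h): 245·exp(−0.04621·10) = 154.340 mg/L
Dose 2 (305 mg at t=3 h): 305·exp(−0.04621·7) = 220.709 mg/L
Dose 3 (500 mg at t=6 h): 500·exp(−0.04621·4) = 415.619 mg/L
Dose 4 (400 mg at t=9 h): 400·exp(−0.04621·1) = 381.937 mg/L
C(10) = 154.340 + 220.709 + 415.619 + 381.937 = 1172.604 mg/L

1172.604 mg/L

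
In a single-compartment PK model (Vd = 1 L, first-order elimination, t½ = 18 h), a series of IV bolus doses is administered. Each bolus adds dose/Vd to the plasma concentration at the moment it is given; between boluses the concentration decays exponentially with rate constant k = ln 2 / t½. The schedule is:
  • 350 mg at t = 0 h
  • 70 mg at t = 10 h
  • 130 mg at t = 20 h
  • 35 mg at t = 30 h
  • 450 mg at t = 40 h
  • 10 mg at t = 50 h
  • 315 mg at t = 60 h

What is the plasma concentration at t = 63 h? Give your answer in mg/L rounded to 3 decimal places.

k = ln 2 / 18 = 0.03851 per h
Dose 1 (350 mg at t=0 h): 350·exp(−0.03851·63) = 30.936 mg/L
Dose 2 (70 mg at t=10 h): 70·exp(−0.03851·53) = 9.094 mg/L
Dose 3 (130 mg at t=20 h): 130·exp(−0.03851·43) = 24.821 mg/L
Dose 4 (35 mg at t=30 h): 35·exp(−0.03851·33) = 9.822 mg/L
Dose 5 (450 mg at t=40 h): 450·exp(−0.03851·23) = 185.594 mg/L
Dose 6 (10 mg at t=50 h): 10·exp(−0.03851·13) = 6.062 mg/L
Dose 7 (315 mg at t=60 h): 315·exp(−0.03851·3) = 280.633 mg/L
C(63) = 30.936 + 9.094 + 24.821 + 9.822 + 185.594 + 6.062 + 280.633 = 546.960 mg/L

546.960 mg/L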